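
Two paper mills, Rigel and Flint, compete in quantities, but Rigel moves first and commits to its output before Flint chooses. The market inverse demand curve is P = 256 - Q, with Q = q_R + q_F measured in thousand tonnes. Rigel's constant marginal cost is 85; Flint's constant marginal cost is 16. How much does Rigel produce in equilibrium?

51

Solve by backward induction. Given q_R, the follower Flint maximises π_F = (256 - q_R - q_F)q_F - 16q_F.
Follower FOC: 240 - q_R - 2q_F = 0, so q_F(q_R) = (240 - q_R)/2.
Rigel substitutes q_F(q_R) into its own profit: π_R = q_R(256 - q_R - (240 - q_R)/2) - 85q_R = (136 - (1/2)q_R)q_R - 85q_R.
The leader's first-order condition 51 - q_R = 0 yields q_R = 51.
Then q_F = (240 - 51)/2 = 189/2.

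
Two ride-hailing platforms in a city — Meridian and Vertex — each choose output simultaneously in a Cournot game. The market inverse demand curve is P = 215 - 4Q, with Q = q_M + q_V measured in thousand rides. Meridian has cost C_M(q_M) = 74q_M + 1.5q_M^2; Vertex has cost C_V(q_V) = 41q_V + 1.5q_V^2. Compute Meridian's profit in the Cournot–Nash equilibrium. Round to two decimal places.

364.68

Meridian's profit: π_M = (215 - 4Q)q_M - (74q_M + (3/2)q_M²). Setting ∂π_M/∂q_M = 0: 141 - 11q_M - 4(q_V) = 0.
Vertex's profit: π_V = (215 - 4Q)q_V - (41q_V + (3/2)q_V²). Setting ∂π_V/∂q_V = 0: 174 - 11q_V - 4(q_M) = 0.
Rearranging gives the reaction functions q_M = (141 - 4q_V)/11 and q_V = (174 - 4q_M)/11.
Substituting one into the other gives q_M = 57/7 and q_V = 90/7.
Price P = 215 - 4·21 = 131.
Meridian's profit: 131·(57/7) - 74·(57/7) - (3/2)(57/7)² = 364.6837.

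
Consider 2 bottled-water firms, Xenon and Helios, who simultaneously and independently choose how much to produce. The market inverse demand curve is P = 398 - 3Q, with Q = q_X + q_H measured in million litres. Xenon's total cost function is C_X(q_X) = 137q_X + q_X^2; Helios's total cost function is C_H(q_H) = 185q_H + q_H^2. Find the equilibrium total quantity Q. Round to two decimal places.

43.09

Xenon's profit: π_X = (398 - 3Q)q_X - (137q_X + q_X²). Setting ∂π_X/∂q_X = 0: 261 - 8q_X - 3(q_H) = 0.
Helios's first-order condition: 213 - 8q_H - 3(q_X) = 0.
Best responses: q_X = (261 - 3q_H)/8, q_H = (213 - 3q_X)/8.
Solving the pair: q_X = 1449/55, q_H = 921/55.
Total output Q = 1449/55 + 921/55 = 474/11.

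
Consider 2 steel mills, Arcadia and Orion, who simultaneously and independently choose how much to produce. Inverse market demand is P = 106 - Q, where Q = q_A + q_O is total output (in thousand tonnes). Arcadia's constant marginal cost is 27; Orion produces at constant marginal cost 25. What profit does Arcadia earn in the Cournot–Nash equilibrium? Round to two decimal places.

658.78

Arcadia's profit: π_A = (106 - Q)q_A - (27q_A). Setting ∂π_A/∂q_A = 0: 79 - 2q_A - (q_O) = 0.
Orion's first-order condition: 81 - 2q_O - (q_A) = 0.
Rearranging gives the reaction functions q_A = (79 - q_O)/2 and q_O = (81 - q_A)/2.
Substituting one into the other gives q_A = 77/3 and q_O = 83/3.
Price P = 106 - 160/3 = 158/3.
Arcadia's profit: (158/3 - 27)·(77/3) = 658.7778.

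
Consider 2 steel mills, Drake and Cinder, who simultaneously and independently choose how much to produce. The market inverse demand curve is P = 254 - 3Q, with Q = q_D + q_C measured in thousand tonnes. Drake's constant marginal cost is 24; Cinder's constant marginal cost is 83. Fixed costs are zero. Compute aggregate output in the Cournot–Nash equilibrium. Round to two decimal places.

Drake's profit: π_D = (254 - 3Q)q_D - (24q_D). Setting ∂π_D/∂q_D = 0: 230 - 6q_D - 3(q_C) = 0.
Cinder's profit: π_C = (254 - 3Q)q_C - (83q_C). Setting ∂π_C/∂q_C = 0: 171 - 6q_C - 3(q_D) = 0.
Best responses: q_D = (230 - 3q_C)/6, q_C = (171 - 3q_D)/6.
Solving the pair: q_D = 289/9, q_C = 112/9.
Total output Q = 289/9 + 112/9 = 401/9.

44.56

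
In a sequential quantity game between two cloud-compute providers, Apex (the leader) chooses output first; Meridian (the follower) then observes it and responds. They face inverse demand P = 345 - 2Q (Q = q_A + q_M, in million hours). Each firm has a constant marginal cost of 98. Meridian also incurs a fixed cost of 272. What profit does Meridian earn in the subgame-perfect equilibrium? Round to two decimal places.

1634.53

The follower Meridian best-responds to any q_A: π_M = (345 - 2Q)q_M - 98q_M.
Setting the follower's marginal profit to zero, 247 - 2q_A - 4q_M = 0, i.e. q_M = (247 - 2q_A)/4.
Apex substitutes q_M(q_A) into its own profit: π_A = q_A(345 - 2q_A - (247 - 2q_A)/2) - 98q_A = (443/2 - q_A)q_A - 98q_A.
Maximising: ∂π_A/∂q_A = 247/2 - 2q_A = 0, giving q_A = 247/4.
Then q_M = (247 - 2·(247/4))/4 = 247/8.
Price P = 345 - 2·(741/8) = 639/4.
Meridian's profit: (639/4 - 98)·(247/8) - 272 = 1634.5313.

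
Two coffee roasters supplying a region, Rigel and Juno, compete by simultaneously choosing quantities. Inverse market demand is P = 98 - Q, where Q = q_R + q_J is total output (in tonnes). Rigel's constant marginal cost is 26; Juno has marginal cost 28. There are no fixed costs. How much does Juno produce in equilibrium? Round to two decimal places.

22.67

Rigel's profit: π_R = (98 - Q)q_R - (26q_R). Setting ∂π_R/∂q_R = 0: 72 - 2q_R - (q_J) = 0.
Juno's first-order condition: 70 - 2q_J - (q_R) = 0.
Rearranging gives the reaction functions q_R = (72 - q_J)/2 and q_J = (70 - q_R)/2.
Solving the pair: q_R = 74/3, q_J = 68/3.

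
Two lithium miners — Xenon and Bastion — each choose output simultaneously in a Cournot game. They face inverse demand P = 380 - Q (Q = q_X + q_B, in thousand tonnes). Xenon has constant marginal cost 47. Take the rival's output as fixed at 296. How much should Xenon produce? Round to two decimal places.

With the rival's output fixed at 296, Xenon's profit is π_X = (380 - 296 - q_X)q_X - (47q_X) = (84 - q_X)q_X - (47q_X).
∂π_X/∂q_X = 37 - 2q_X = 0, so q_X = 37/2.

18.50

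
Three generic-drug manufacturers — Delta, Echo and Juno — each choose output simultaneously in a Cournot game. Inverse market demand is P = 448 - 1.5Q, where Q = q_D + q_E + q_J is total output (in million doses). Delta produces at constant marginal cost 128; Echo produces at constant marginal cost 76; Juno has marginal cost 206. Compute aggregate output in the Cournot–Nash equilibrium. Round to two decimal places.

Delta's profit: π_D = (448 - 1.5Q)q_D - (128q_D). Setting ∂π_D/∂q_D = 0: 320 - 3q_D - (3/2)(q_E + q_J) = 0.
Echo's profit: π_E = (448 - 1.5Q)q_E - (76q_E). Setting ∂π_E/∂q_E = 0: 372 - 3q_E - (3/2)(q_D + q_J) = 0.
Juno's first-order condition: 242 - 3q_J - (3/2)(q_D + q_E) = 0.
Adding the 3 first-order conditions: 934 − 6Q = 0, so Q = 467/3.
Back-substituting: q_D = (320 − 467/2)/(3/2) = 173/3, q_E = (372 − 467/2)/(3/2) = 277/3, q_J = (242 − 467/2)/(3/2) = 17/3.
Total output Q = 173/3 + 277/3 + 17/3 = 467/3.

155.67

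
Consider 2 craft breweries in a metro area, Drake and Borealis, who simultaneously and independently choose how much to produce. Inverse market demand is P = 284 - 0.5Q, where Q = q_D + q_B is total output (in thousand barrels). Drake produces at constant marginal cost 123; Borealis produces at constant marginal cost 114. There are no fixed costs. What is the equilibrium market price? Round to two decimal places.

173.67

Drake's profit: π_D = (284 - 0.5Q)q_D - (123q_D). Setting ∂π_D/∂q_D = 0: 161 - q_D - (1/2)(q_B) = 0.
Borealis's first-order condition: 170 - q_B - (1/2)(q_D) = 0.
Rearranging gives the reaction functions q_D = (161 - (1/2)q_B) and q_B = (170 - (1/2)q_D).
Solving the pair: q_D = 304/3, q_B = 358/3.
Total output Q = 662/3, so price P = 284 - (1/2)·(662/3) = 521/3.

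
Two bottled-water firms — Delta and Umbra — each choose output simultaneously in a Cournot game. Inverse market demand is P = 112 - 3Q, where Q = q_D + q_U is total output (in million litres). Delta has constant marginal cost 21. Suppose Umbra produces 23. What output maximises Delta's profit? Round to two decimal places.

3.67

With the rival's output fixed at 23, Delta's profit is π_D = (112 - 3·23 - 3q_D)q_D - (21q_D) = (43 - 3q_D)q_D - (21q_D).
∂π_D/∂q_D = 22 - 6q_D = 0, so q_D = 11/3.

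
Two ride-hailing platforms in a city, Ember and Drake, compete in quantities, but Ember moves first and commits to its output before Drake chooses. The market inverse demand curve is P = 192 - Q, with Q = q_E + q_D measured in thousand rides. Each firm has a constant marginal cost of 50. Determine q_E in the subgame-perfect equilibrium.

71

Solve by backward induction. Given q_E, the follower Drake maximises π_D = (192 - q_E - q_D)q_D - 50q_D.
Follower FOC: 142 - q_E - 2q_D = 0, so q_D(q_E) = (142 - q_E)/2.
The leader anticipates this reaction. Substituting into P = 192 - Q gives P = 121 - (1/2)q_E, so π_E = (121 - (1/2)q_E)q_E - 50q_E.
Leader FOC: 71 - q_E = 0, so q_E = 71.
Then q_D = (142 - 71)/2 = 71/2.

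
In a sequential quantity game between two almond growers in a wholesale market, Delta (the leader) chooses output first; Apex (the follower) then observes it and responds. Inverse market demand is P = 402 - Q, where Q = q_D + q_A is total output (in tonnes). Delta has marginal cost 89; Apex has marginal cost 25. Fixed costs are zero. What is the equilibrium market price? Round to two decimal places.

Solve by backward induction. Given q_D, the follower Apex maximises π_A = (402 - q_D - q_A)q_A - 25q_A.
Setting the follower's marginal profit to zero, 377 - q_D - 2q_A = 0, i.e. q_A = (377 - q_D)/2.
Delta substitutes q_A(q_D) into its own profit: π_D = q_D(402 - q_D - (377 - q_D)/2) - 89q_D = (427/2 - (1/2)q_D)q_D - 89q_D.
The leader's first-order condition 249/2 - q_D = 0 yields q_D = 249/2.
Then q_A = (377 - 249/2)/2 = 505/4.
Total output Q = 1003/4, so price P = 402 - 1003/4 = 605/4.

151.25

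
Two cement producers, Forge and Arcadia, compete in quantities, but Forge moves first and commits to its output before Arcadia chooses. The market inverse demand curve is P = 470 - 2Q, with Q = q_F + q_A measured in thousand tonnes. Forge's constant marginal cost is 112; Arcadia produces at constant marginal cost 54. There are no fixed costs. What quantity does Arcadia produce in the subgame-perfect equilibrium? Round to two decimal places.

66.50

Solve by backward induction. Given q_F, the follower Arcadia maximises π_A = (470 - 2q_F - 2q_A)q_A - 54q_A.
Setting the follower's marginal profit to zero, 416 - 2q_F - 4q_A = 0, i.e. q_A = (416 - 2q_F)/4.
The leader anticipates this reaction. Substituting into P = 470 - 2Q gives P = 262 - q_F, so π_F = (262 - q_F)q_F - 112q_F.
Maximising: ∂π_F/∂q_F = 150 - 2q_F = 0, giving q_F = 75.
Then q_A = (416 - 2·75)/4 = 133/2.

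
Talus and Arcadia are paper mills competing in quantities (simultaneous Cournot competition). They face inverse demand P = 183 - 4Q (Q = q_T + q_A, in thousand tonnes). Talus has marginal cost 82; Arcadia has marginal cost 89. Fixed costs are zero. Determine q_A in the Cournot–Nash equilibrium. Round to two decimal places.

Talus's profit: π_T = (183 - 4Q)q_T - (82q_T). Setting ∂π_T/∂q_T = 0: 101 - 8q_T - 4(q_A) = 0.
Arcadia's first-order condition: 94 - 8q_A - 4(q_T) = 0.
Rearranging gives the reaction functions q_T = (101 - 4q_A)/8 and q_A = (94 - 4q_T)/8.
Solving the pair: q_T = 9, q_A = 29/4.

7.25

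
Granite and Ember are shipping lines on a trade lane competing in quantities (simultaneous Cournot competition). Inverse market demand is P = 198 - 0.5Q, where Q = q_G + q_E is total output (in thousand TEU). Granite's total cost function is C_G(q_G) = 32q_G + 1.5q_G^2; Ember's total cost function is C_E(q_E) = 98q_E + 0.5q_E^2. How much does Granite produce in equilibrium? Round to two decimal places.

Granite's profit: π_G = (198 - 0.5Q)q_G - (32q_G + (3/2)q_G²). Setting ∂π_G/∂q_G = 0: 166 - 4q_G - (1/2)(q_E) = 0.
Ember's profit: π_E = (198 - 0.5Q)q_E - (98q_E + (1/2)q_E²). Setting ∂π_E/∂q_E = 0: 100 - 2q_E - (1/2)(q_G) = 0.
So q_G = (166 - (1/2)q_E)/4 and q_E = (100 - (1/2)q_G)/2.
Solving the pair: q_G = 1128/31, q_E = 1268/31.

36.39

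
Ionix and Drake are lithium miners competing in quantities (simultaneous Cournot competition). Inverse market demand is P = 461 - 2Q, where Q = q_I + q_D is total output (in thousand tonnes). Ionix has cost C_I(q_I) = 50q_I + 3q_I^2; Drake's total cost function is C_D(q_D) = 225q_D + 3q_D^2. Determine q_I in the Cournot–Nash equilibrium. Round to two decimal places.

37.90

Ionix's profit: π_I = (461 - 2Q)q_I - (50q_I + 3q_I²). Setting ∂π_I/∂q_I = 0: 411 - 10q_I - 2(q_D) = 0.
Drake's first-order condition: 236 - 10q_D - 2(q_I) = 0.
So q_I = (411 - 2q_D)/10 and q_D = (236 - 2q_I)/10.
Solving the pair: q_I = 1819/48, q_D = 769/48.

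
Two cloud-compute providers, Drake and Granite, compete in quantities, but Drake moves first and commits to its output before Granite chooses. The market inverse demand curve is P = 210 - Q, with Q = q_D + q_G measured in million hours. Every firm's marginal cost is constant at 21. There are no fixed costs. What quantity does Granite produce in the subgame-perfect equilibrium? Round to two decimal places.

47.25

Solve by backward induction. Given q_D, the follower Granite maximises π_G = (210 - q_D - q_G)q_G - 21q_G.
∂π_G/∂q_G = 189 - q_D - 2q_G = 0 gives the reaction function q_G = (189 - q_D)/2.
Drake substitutes q_G(q_D) into its own profit: π_D = q_D(210 - q_D - (189 - q_D)/2) - 21q_D = (231/2 - (1/2)q_D)q_D - 21q_D.
Leader FOC: 189/2 - q_D = 0, so q_D = 189/2.
Then q_G = (189 - 189/2)/2 = 189/4.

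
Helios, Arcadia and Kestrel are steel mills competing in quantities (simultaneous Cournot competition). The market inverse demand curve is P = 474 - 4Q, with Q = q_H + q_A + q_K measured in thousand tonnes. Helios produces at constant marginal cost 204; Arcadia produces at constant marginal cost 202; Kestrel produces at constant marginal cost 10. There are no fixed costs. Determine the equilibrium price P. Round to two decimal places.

Helios's profit: π_H = (474 - 4Q)q_H - (204q_H). Setting ∂π_H/∂q_H = 0: 270 - 8q_H - 4(q_A + q_K) = 0.
Arcadia's profit: π_A = (474 - 4Q)q_A - (202q_A). Setting ∂π_A/∂q_A = 0: 272 - 8q_A - 4(q_H + q_K) = 0.
Kestrel's profit: π_K = (474 - 4Q)q_K - (10q_K). Setting ∂π_K/∂q_K = 0: 464 - 8q_K - 4(q_H + q_A) = 0.
Adding the 3 first-order conditions: 1006 − 16Q = 0, so Q = 503/8.
Back-substituting: q_H = (270 − 503/2)/4 = 37/8, q_A = (272 − 503/2)/4 = 41/8, q_K = (464 − 503/2)/4 = 425/8.
Total output Q = 503/8, so price P = 474 - 4·(503/8) = 445/2.

222.50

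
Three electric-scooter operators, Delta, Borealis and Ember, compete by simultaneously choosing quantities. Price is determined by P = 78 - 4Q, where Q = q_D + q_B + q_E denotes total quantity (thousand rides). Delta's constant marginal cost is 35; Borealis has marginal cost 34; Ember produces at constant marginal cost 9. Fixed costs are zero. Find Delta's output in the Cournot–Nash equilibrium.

Delta's profit: π_D = (78 - 4Q)q_D - (35q_D). Setting ∂π_D/∂q_D = 0: 43 - 8q_D - 4(q_B + q_E) = 0.
Borealis's first-order condition: 44 - 8q_B - 4(q_D + q_E) = 0.
Ember's profit: π_E = (78 - 4Q)q_E - (9q_E). Setting ∂π_E/∂q_E = 0: 69 - 8q_E - 4(q_D + q_B) = 0.
Summing all 3 equations gives 156 − 16Q = 0, hence Q = 39/4.
Back-substituting: q_D = (43 − 39)/4 = 1, q_B = (44 − 39)/4 = 5/4, q_E = (69 − 39)/4 = 15/2.

1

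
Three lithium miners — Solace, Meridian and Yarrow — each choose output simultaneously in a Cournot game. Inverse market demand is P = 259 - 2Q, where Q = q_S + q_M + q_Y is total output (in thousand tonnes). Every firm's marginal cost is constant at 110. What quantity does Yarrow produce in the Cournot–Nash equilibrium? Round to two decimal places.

18.63

Each firm earns π_i = (259 - 2Q)q_i - 110q_i.
Setting ∂π_i/∂q_i = 0 with rivals' quantities fixed: 149 - 4q_i - 2·Σ_{j≠i} q_j = 0.
With identical firms every q_j equals q_i, so Σ_{j≠i} q_j = 2q_i and 149 = 8q_i, giving q_i = 149/8.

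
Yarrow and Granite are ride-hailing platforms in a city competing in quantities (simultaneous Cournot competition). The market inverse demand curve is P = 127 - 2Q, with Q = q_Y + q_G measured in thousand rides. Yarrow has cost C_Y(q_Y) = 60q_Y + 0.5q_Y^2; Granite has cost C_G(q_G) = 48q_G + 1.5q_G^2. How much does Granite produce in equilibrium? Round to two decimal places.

8.42

Yarrow's profit: π_Y = (127 - 2Q)q_Y - (60q_Y + (1/2)q_Y²). Setting ∂π_Y/∂q_Y = 0: 67 - 5q_Y - 2(q_G) = 0.
Granite's profit: π_G = (127 - 2Q)q_G - (48q_G + (3/2)q_G²). Setting ∂π_G/∂q_G = 0: 79 - 7q_G - 2(q_Y) = 0.
Rearranging gives the reaction functions q_Y = (67 - 2q_G)/5 and q_G = (79 - 2q_Y)/7.
Solving the pair: q_Y = 311/31, q_G = 261/31.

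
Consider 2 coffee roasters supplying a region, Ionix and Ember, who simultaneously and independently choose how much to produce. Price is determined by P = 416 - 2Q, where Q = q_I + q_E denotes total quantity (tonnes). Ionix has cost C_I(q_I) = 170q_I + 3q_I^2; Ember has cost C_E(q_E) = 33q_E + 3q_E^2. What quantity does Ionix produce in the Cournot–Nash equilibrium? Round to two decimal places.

17.65

Ionix's profit: π_I = (416 - 2Q)q_I - (170q_I + 3q_I²). Setting ∂π_I/∂q_I = 0: 246 - 10q_I - 2(q_E) = 0.
Ember's profit: π_E = (416 - 2Q)q_E - (33q_E + 3q_E²). Setting ∂π_E/∂q_E = 0: 383 - 10q_E - 2(q_I) = 0.
So q_I = (246 - 2q_E)/10 and q_E = (383 - 2q_I)/10.
Solving the pair: q_I = 847/48, q_E = 1669/48.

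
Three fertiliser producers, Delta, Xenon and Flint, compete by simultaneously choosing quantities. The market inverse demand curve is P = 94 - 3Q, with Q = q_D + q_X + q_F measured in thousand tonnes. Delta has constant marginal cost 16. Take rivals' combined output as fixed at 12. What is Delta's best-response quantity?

7

With rivals' combined output fixed at 12, Delta's profit is π_D = (94 - 3·12 - 3q_D)q_D - (16q_D) = (58 - 3q_D)q_D - (16q_D).
∂π_D/∂q_D = 42 - 6q_D = 0, so q_D = 7.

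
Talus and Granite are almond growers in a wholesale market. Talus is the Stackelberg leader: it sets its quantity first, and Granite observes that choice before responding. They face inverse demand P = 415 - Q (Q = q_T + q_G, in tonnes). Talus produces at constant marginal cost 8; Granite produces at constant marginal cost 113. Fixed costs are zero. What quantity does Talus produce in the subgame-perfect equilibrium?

Solve by backward induction. Given q_T, the follower Granite maximises π_G = (415 - q_T - q_G)q_G - 113q_G.
Setting the follower's marginal profit to zero, 302 - q_T - 2q_G = 0, i.e. q_G = (302 - q_T)/2.
Talus substitutes q_G(q_T) into its own profit: π_T = q_T(415 - q_T - (302 - q_T)/2) - 8q_T = (264 - (1/2)q_T)q_T - 8q_T.
Maximising: ∂π_T/∂q_T = 256 - q_T = 0, giving q_T = 256.
Then q_G = (302 - 256)/2 = 23.

256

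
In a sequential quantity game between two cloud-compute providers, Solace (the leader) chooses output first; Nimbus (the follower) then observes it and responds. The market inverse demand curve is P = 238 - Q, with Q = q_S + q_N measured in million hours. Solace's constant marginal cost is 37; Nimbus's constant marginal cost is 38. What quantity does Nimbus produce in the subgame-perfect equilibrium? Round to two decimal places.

Solve by backward induction. Given q_S, the follower Nimbus maximises π_N = (238 - q_S - q_N)q_N - 38q_N.
Follower FOC: 200 - q_S - 2q_N = 0, so q_N(q_S) = (200 - q_S)/2.
The leader anticipates this reaction. Substituting into P = 238 - Q gives P = 138 - (1/2)q_S, so π_S = (138 - (1/2)q_S)q_S - 37q_S.
Leader FOC: 101 - q_S = 0, so q_S = 101.
Then q_N = (200 - 101)/2 = 99/2.

49.50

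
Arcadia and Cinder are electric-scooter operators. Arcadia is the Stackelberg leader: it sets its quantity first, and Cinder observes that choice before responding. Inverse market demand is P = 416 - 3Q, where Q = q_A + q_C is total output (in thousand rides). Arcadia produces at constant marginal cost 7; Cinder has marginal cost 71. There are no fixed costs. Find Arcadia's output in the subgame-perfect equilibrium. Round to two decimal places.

78.83

The follower Cinder best-responds to any q_A: π_C = (416 - 3Q)q_C - 71q_C.
∂π_C/∂q_C = 345 - 3q_A - 6q_C = 0 gives the reaction function q_C = (345 - 3q_A)/6.
The leader anticipates this reaction. Substituting into P = 416 - 3Q gives P = 487/2 - (3/2)q_A, so π_A = (487/2 - (3/2)q_A)q_A - 7q_A.
Leader FOC: 473/2 - 3q_A = 0, so q_A = 473/6.
Then q_C = (345 - 3·(473/6))/6 = 217/12.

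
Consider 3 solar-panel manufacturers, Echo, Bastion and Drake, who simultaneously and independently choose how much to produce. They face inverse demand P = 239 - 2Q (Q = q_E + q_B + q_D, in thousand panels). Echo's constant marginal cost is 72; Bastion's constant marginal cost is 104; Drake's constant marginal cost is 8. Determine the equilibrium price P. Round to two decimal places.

105.75

Echo's profit: π_E = (239 - 2Q)q_E - (72q_E). Setting ∂π_E/∂q_E = 0: 167 - 4q_E - 2(q_B + q_D) = 0.
Bastion's first-order condition: 135 - 4q_B - 2(q_E + q_D) = 0.
Drake's first-order condition: 231 - 4q_D - 2(q_E + q_B) = 0.
Summing all 3 equations gives 533 − 8Q = 0, hence Q = 533/8.
Back-substituting: q_E = (167 − 533/4)/2 = 135/8, q_B = (135 − 533/4)/2 = 7/8, q_D = (231 − 533/4)/2 = 391/8.
Total output Q = 533/8, so price P = 239 - 2·(533/8) = 423/4.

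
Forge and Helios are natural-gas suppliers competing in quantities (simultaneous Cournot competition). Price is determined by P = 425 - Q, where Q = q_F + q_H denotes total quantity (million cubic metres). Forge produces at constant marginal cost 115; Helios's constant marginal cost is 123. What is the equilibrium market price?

Forge's profit: π_F = (425 - Q)q_F - (115q_F). Setting ∂π_F/∂q_F = 0: 310 - 2q_F - (q_H) = 0.
Helios's profit: π_H = (425 - Q)q_H - (123q_H). Setting ∂π_H/∂q_H = 0: 302 - 2q_H - (q_F) = 0.
Rearranging gives the reaction functions q_F = (310 - q_H)/2 and q_H = (302 - q_F)/2.
Solving the pair: q_F = 106, q_H = 98.
Total output Q = 204, so price P = 425 - 204 = 221.

221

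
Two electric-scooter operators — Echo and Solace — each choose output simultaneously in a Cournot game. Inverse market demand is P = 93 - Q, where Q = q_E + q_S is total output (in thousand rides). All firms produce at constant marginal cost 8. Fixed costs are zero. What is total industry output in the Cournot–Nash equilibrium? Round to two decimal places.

A representative firm's profit is π_i = q_i(93 - Q) - 8q_i.
Setting ∂π_i/∂q_i = 0 with rivals' quantities fixed: 85 - 2q_i - q_j = 0.
By symmetry each firm produces the same amount; substituting q_j = q_i yields q_i = 85/3.
Total output Q = 85/3 + 85/3 = 170/3.

56.67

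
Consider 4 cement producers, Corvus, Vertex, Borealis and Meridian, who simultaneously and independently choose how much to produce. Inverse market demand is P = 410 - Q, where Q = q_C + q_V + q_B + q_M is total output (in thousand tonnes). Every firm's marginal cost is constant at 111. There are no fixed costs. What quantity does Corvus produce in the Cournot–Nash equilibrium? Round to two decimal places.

Each firm earns π_i = (410 - Q)q_i - 111q_i.
Setting ∂π_i/∂q_i = 0 with rivals' quantities fixed: 299 - 2q_i - Σ_{j≠i} q_j = 0.
By symmetry each firm produces the same amount; substituting Σ_{j≠i} q_j = 3q_i yields q_i = 299/5.

59.80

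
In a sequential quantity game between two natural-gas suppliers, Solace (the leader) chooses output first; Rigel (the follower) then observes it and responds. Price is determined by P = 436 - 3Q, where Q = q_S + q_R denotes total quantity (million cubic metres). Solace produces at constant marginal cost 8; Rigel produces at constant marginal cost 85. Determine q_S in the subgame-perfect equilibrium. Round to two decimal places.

84.17

Solve by backward induction. Given q_S, the follower Rigel maximises π_R = (436 - 3q_S - 3q_R)q_R - 85q_R.
Follower FOC: 351 - 3q_S - 6q_R = 0, so q_R(q_S) = (351 - 3q_S)/6.
The leader anticipates this reaction. Substituting into P = 436 - 3Q gives P = 521/2 - (3/2)q_S, so π_S = (521/2 - (3/2)q_S)q_S - 8q_S.
The leader's first-order condition 505/2 - 3q_S = 0 yields q_S = 505/6.
Then q_R = (351 - 3·(505/6))/6 = 197/12.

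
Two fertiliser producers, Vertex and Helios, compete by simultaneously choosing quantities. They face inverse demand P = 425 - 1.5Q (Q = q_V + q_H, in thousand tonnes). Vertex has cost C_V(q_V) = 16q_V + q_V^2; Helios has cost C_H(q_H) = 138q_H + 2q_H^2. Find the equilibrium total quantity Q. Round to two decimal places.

99.36

Vertex's profit: π_V = (425 - 1.5Q)q_V - (16q_V + q_V²). Setting ∂π_V/∂q_V = 0: 409 - 5q_V - (3/2)(q_H) = 0.
Helios's profit: π_H = (425 - 1.5Q)q_H - (138q_H + 2q_H²). Setting ∂π_H/∂q_H = 0: 287 - 7q_H - (3/2)(q_V) = 0.
So q_V = (409 - (3/2)q_H)/5 and q_H = (287 - (3/2)q_V)/7.
Substituting one into the other gives q_V = 74.2748 and q_H = 25.0840.
Total output Q = 74.2748 + 25.0840 = 99.3588.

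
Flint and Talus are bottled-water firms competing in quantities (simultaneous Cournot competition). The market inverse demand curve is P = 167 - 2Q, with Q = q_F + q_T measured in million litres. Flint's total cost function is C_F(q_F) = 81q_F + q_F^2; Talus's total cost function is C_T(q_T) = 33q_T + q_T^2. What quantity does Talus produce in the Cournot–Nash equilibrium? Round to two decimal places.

19.75

Flint's profit: π_F = (167 - 2Q)q_F - (81q_F + q_F²). Setting ∂π_F/∂q_F = 0: 86 - 6q_F - 2(q_T) = 0.
Talus's profit: π_T = (167 - 2Q)q_T - (33q_T + q_T²). Setting ∂π_T/∂q_T = 0: 134 - 6q_T - 2(q_F) = 0.
So q_F = (86 - 2q_T)/6 and q_T = (134 - 2q_F)/6.
Substituting one into the other gives q_F = 31/4 and q_T = 79/4.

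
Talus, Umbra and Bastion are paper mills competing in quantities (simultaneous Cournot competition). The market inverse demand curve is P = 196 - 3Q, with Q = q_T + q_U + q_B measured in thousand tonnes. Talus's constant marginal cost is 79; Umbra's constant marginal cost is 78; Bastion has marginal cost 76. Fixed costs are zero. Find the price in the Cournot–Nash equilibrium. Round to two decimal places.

107.25

Talus's profit: π_T = (196 - 3Q)q_T - (79q_T). Setting ∂π_T/∂q_T = 0: 117 - 6q_T - 3(q_U + q_B) = 0.
Umbra's first-order condition: 118 - 6q_U - 3(q_T + q_B) = 0.
Bastion's first-order condition: 120 - 6q_B - 3(q_T + q_U) = 0.
Adding the 3 conditions: 355 − 6Q − 6Q = 0, i.e. Q = 355/12.
Back-substituting: q_T = (117 − 355/4)/3 = 113/12, q_U = (118 − 355/4)/3 = 39/4, q_B = (120 − 355/4)/3 = 125/12.
Total output Q = 355/12, so price P = 196 - 3·(355/12) = 429/4.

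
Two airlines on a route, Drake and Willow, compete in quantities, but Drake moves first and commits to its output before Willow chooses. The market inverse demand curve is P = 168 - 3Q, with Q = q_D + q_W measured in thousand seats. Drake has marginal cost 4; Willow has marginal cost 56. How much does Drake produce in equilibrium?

36

Solve by backward induction. Given q_D, the follower Willow maximises π_W = (168 - 3q_D - 3q_W)q_W - 56q_W.
Setting the follower's marginal profit to zero, 112 - 3q_D - 6q_W = 0, i.e. q_W = (112 - 3q_D)/6.
The leader anticipates this reaction. Substituting into P = 168 - 3Q gives P = 112 - (3/2)q_D, so π_D = (112 - (3/2)q_D)q_D - 4q_D.
Maximising: ∂π_D/∂q_D = 108 - 3q_D = 0, giving q_D = 36.
Then q_W = (112 - 3·36)/6 = 2/3.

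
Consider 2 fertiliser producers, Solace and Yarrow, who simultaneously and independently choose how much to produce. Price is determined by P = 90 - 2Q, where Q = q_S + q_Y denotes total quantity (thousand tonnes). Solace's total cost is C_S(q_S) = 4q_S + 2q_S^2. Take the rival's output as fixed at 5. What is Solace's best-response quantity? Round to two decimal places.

With the rival's output fixed at 5, Solace's profit is π_S = (90 - 2·5 - 2q_S)q_S - (4q_S + 2q_S²) = (80 - 2q_S)q_S - (4q_S + 2q_S²).
∂π_S/∂q_S = 76 - 8q_S = 0, so q_S = 19/2.

9.50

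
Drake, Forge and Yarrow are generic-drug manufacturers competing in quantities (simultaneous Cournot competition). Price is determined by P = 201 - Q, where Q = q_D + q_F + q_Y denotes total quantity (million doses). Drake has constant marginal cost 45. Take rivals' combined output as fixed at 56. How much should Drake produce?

With rivals' combined output fixed at 56, Drake's profit is π_D = (201 - 56 - q_D)q_D - (45q_D) = (145 - q_D)q_D - (45q_D).
∂π_D/∂q_D = 100 - 2q_D = 0, so q_D = 50.

50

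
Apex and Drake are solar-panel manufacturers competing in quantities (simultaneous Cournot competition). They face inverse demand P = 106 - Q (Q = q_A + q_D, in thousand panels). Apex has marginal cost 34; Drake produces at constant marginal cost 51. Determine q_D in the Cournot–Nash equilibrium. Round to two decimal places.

12.67

Apex's profit: π_A = (106 - Q)q_A - (34q_A). Setting ∂π_A/∂q_A = 0: 72 - 2q_A - (q_D) = 0.
Drake's first-order condition: 55 - 2q_D - (q_A) = 0.
Rearranging gives the reaction functions q_A = (72 - q_D)/2 and q_D = (55 - q_A)/2.
Substituting one into the other gives q_A = 89/3 and q_D = 38/3.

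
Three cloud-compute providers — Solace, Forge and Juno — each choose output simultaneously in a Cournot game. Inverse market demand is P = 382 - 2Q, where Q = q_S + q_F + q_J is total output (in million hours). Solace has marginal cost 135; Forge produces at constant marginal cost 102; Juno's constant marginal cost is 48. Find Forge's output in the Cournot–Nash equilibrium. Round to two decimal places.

Solace's profit: π_S = (382 - 2Q)q_S - (135q_S). Setting ∂π_S/∂q_S = 0: 247 - 4q_S - 2(q_F + q_J) = 0.
Forge's profit: π_F = (382 - 2Q)q_F - (102q_F). Setting ∂π_F/∂q_F = 0: 280 - 4q_F - 2(q_S + q_J) = 0.
Juno's first-order condition: 334 - 4q_J - 2(q_S + q_F) = 0.
Adding the 3 conditions: 861 − 4Q − 4Q = 0, i.e. Q = 861/8.
Back-substituting: q_S = (247 − 861/4)/2 = 127/8, q_F = (280 − 861/4)/2 = 259/8, q_J = (334 − 861/4)/2 = 475/8.

32.38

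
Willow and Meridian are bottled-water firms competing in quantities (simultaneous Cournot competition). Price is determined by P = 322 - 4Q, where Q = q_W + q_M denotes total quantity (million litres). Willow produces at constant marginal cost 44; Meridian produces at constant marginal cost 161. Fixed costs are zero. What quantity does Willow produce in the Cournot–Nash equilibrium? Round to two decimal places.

32.92

Willow's profit: π_W = (322 - 4Q)q_W - (44q_W). Setting ∂π_W/∂q_W = 0: 278 - 8q_W - 4(q_M) = 0.
Meridian's profit: π_M = (322 - 4Q)q_M - (161q_M). Setting ∂π_M/∂q_M = 0: 161 - 8q_M - 4(q_W) = 0.
Best responses: q_W = (278 - 4q_M)/8, q_M = (161 - 4q_W)/8.
Substituting one into the other gives q_W = 395/12 and q_M = 11/3.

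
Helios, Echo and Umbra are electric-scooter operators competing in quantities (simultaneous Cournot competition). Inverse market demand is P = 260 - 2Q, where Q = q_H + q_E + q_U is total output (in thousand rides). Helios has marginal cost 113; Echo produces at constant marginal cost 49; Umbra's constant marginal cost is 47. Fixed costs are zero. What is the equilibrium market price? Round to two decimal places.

Helios's profit: π_H = (260 - 2Q)q_H - (113q_H). Setting ∂π_H/∂q_H = 0: 147 - 4q_H - 2(q_E + q_U) = 0.
Echo's first-order condition: 211 - 4q_E - 2(q_H + q_U) = 0.
Umbra's profit: π_U = (260 - 2Q)q_U - (47q_U). Setting ∂π_U/∂q_U = 0: 213 - 4q_U - 2(q_H + q_E) = 0.
Adding the 3 first-order conditions: 571 − 8Q = 0, so Q = 571/8.
Back-substituting: q_H = (147 − 571/4)/2 = 17/8, q_E = (211 − 571/4)/2 = 273/8, q_U = (213 − 571/4)/2 = 281/8.
Total output Q = 571/8, so price P = 260 - 2·(571/8) = 469/4.

117.25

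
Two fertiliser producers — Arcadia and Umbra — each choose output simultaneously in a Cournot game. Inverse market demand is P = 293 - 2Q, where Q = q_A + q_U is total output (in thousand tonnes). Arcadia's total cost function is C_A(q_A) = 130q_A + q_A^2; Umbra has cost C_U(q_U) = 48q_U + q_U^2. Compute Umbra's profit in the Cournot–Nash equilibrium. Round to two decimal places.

Arcadia's profit: π_A = (293 - 2Q)q_A - (130q_A + q_A²). Setting ∂π_A/∂q_A = 0: 163 - 6q_A - 2(q_U) = 0.
Umbra's profit: π_U = (293 - 2Q)q_U - (48q_U + q_U²). Setting ∂π_U/∂q_U = 0: 245 - 6q_U - 2(q_A) = 0.
Best responses: q_A = (163 - 2q_U)/6, q_U = (245 - 2q_A)/6.
Solving the pair: q_A = 61/4, q_U = 143/4.
Price P = 293 - 2·51 = 191.
Umbra's profit: 191·(143/4) - 48·(143/4) - (143/4)² = 3834.1875.

3834.19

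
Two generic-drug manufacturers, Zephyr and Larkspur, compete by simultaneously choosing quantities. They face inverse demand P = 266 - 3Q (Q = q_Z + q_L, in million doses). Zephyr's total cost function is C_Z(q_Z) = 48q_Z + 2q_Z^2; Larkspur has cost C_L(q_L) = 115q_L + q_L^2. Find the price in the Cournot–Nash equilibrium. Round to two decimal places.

Zephyr's profit: π_Z = (266 - 3Q)q_Z - (48q_Z + 2q_Z²). Setting ∂π_Z/∂q_Z = 0: 218 - 10q_Z - 3(q_L) = 0.
Larkspur's first-order condition: 151 - 8q_L - 3(q_Z) = 0.
So q_Z = (218 - 3q_L)/10 and q_L = (151 - 3q_Z)/8.
Solving the pair: q_Z = 1291/71, q_L = 856/71.
Total output Q = 30.2394, so price P = 266 - 3·30.2394 = 175.2817.

175.28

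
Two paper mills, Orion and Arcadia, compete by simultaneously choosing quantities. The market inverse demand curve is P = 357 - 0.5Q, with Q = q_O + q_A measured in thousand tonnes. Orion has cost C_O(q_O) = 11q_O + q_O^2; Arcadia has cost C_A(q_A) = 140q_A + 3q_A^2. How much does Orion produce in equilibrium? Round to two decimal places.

111.49

Orion's profit: π_O = (357 - 0.5Q)q_O - (11q_O + q_O²). Setting ∂π_O/∂q_O = 0: 346 - 3q_O - (1/2)(q_A) = 0.
Arcadia's first-order condition: 217 - 7q_A - (1/2)(q_O) = 0.
So q_O = (346 - (1/2)q_A)/3 and q_A = (217 - (1/2)q_O)/7.
Substituting one into the other gives q_O = 111.4940 and q_A = 1912/83.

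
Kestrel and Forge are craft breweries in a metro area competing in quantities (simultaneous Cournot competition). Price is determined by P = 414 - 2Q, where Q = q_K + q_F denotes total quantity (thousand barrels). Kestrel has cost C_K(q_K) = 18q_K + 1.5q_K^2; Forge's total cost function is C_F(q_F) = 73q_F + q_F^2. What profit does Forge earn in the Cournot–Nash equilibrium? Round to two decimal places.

5285.37

Kestrel's profit: π_K = (414 - 2Q)q_K - (18q_K + (3/2)q_K²). Setting ∂π_K/∂q_K = 0: 396 - 7q_K - 2(q_F) = 0.
Forge's profit: π_F = (414 - 2Q)q_F - (73q_F + q_F²). Setting ∂π_F/∂q_F = 0: 341 - 6q_F - 2(q_K) = 0.
Rearranging gives the reaction functions q_K = (396 - 2q_F)/7 and q_F = (341 - 2q_K)/6.
Solving the pair: q_K = 847/19, q_F = 1595/38.
Price P = 414 - 2·86.5526 = 240.8947.
Forge's profit: 240.8947·(1595/38) - 73·(1595/38) - (1595/38)² = 5285.3705.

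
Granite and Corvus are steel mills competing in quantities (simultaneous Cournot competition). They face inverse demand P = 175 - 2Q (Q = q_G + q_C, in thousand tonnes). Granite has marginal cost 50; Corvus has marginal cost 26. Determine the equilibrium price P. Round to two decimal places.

83.67

Granite's profit: π_G = (175 - 2Q)q_G - (50q_G). Setting ∂π_G/∂q_G = 0: 125 - 4q_G - 2(q_C) = 0.
Corvus's profit: π_C = (175 - 2Q)q_C - (26q_C). Setting ∂π_C/∂q_C = 0: 149 - 4q_C - 2(q_G) = 0.
Best responses: q_G = (125 - 2q_C)/4, q_C = (149 - 2q_G)/4.
Solving the pair: q_G = 101/6, q_C = 173/6.
Total output Q = 137/3, so price P = 175 - 2·(137/3) = 251/3.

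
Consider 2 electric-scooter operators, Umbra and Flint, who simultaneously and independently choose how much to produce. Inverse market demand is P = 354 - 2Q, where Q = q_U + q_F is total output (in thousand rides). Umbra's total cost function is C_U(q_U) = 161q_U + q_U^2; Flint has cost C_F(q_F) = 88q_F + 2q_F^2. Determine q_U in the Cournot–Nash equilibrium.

23

Umbra's profit: π_U = (354 - 2Q)q_U - (161q_U + q_U²). Setting ∂π_U/∂q_U = 0: 193 - 6q_U - 2(q_F) = 0.
Flint's profit: π_F = (354 - 2Q)q_F - (88q_F + 2q_F²). Setting ∂π_F/∂q_F = 0: 266 - 8q_F - 2(q_U) = 0.
Rearranging gives the reaction functions q_U = (193 - 2q_F)/6 and q_F = (266 - 2q_U)/8.
Solving the pair: q_U = 23, q_F = 55/2.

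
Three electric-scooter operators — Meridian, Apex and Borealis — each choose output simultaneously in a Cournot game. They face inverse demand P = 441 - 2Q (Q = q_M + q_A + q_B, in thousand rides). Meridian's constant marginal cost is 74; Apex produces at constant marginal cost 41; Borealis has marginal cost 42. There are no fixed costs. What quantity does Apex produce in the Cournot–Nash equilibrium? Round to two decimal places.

Meridian's profit: π_M = (441 - 2Q)q_M - (74q_M). Setting ∂π_M/∂q_M = 0: 367 - 4q_M - 2(q_A + q_B) = 0.
Apex's first-order condition: 400 - 4q_A - 2(q_M + q_B) = 0.
Borealis's first-order condition: 399 - 4q_B - 2(q_M + q_A) = 0.
Adding the 3 conditions: 1166 − 4Q − 4Q = 0, i.e. Q = 583/4.
Back-substituting: q_M = (367 − 583/2)/2 = 151/4, q_A = (400 − 583/2)/2 = 217/4, q_B = (399 − 583/2)/2 = 215/4.

54.25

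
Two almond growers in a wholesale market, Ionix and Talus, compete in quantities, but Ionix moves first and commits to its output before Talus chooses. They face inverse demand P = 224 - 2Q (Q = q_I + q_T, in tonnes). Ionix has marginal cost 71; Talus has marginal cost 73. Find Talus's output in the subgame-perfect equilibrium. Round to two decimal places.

The follower Talus best-responds to any q_I: π_T = (224 - 2Q)q_T - 73q_T.
Setting the follower's marginal profit to zero, 151 - 2q_I - 4q_T = 0, i.e. q_T = (151 - 2q_I)/4.
Ionix substitutes q_T(q_I) into its own profit: π_I = q_I(224 - 2q_I - (151 - 2q_I)/2) - 71q_I = (297/2 - q_I)q_I - 71q_I.
Leader FOC: 155/2 - 2q_I = 0, so q_I = 155/4.
Then q_T = (151 - 2·(155/4))/4 = 147/8.

18.38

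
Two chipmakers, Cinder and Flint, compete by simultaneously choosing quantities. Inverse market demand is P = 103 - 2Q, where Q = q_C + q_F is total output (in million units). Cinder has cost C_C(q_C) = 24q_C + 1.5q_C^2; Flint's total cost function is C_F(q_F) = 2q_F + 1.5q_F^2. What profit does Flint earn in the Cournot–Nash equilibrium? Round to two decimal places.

Cinder's profit: π_C = (103 - 2Q)q_C - (24q_C + (3/2)q_C²). Setting ∂π_C/∂q_C = 0: 79 - 7q_C - 2(q_F) = 0.
Flint's first-order condition: 101 - 7q_F - 2(q_C) = 0.
So q_C = (79 - 2q_F)/7 and q_F = (101 - 2q_C)/7.
Solving the pair: q_C = 39/5, q_F = 61/5.
Price P = 103 - 2·20 = 63.
Flint's profit: 63·(61/5) - 2·(61/5) - (3/2)(61/5)² = 520.9400.

520.94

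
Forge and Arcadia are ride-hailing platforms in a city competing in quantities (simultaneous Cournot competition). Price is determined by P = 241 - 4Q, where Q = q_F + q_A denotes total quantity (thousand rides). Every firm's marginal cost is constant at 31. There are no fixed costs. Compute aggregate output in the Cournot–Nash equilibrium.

35

Each firm earns π_i = (241 - 4Q)q_i - 31q_i.
First-order condition (treating rivals' output as given): 210 - 8q_i - 4q_j = 0.
By symmetry each firm produces the same amount; substituting q_j = q_i yields q_i = 210/12 = 35/2.
Total output Q = 35/2 + 35/2 = 35.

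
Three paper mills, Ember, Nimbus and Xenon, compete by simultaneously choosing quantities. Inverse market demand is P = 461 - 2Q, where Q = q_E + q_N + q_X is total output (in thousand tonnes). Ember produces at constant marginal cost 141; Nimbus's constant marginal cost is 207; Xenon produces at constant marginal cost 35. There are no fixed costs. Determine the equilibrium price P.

211

Ember's profit: π_E = (461 - 2Q)q_E - (141q_E). Setting ∂π_E/∂q_E = 0: 320 - 4q_E - 2(q_N + q_X) = 0.
Nimbus's profit: π_N = (461 - 2Q)q_N - (207q_N). Setting ∂π_N/∂q_N = 0: 254 - 4q_N - 2(q_E + q_X) = 0.
Xenon's first-order condition: 426 - 4q_X - 2(q_E + q_N) = 0.
Summing all 3 equations gives 1000 − 8Q = 0, hence Q = 125.
Back-substituting: q_E = (320 − 250)/2 = 35, q_N = (254 − 250)/2 = 2, q_X = (426 − 250)/2 = 88.
Total output Q = 125, so price P = 461 - 2·125 = 211.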